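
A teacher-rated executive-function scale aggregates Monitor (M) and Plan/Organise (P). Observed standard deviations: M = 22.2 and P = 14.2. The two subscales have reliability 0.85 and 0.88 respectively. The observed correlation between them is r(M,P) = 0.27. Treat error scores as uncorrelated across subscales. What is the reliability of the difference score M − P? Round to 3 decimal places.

Var(M−P) = 22.2² + 14.2² − 2·22.2·14.2·0.27 = 694.48 − 170.23 = 524.25.
Because errors are independent across components, Cov(Tᵢ,Tⱼ) = Cov(Xᵢ,Xⱼ); the off-diagonal part of the true-score variance is the same as above.
True-score variance = [22.2²·0.85 + 14.2²·0.88] − 170.23 = 596.357 − 170.23 = 426.128.
Reliability = 426.128 / 524.25 = 0.813.

0.813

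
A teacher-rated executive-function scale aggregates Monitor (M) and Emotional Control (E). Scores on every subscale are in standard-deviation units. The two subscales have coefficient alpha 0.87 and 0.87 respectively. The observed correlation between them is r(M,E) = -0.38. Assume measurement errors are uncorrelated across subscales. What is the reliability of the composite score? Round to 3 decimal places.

0.790

Var(M+E) = 2 + 2·[(-0.38)] = 2 − 0.76 = 1.24.
Under uncorrelated errors the observed covariances equal the true-score covariances, so only the own-variance terms attenuate.
True-score variance = [0.87 + 0.87] − 0.76 = 1.74 − 0.76 = 0.98.
Reliability = 0.98 / 1.24 = 0.790.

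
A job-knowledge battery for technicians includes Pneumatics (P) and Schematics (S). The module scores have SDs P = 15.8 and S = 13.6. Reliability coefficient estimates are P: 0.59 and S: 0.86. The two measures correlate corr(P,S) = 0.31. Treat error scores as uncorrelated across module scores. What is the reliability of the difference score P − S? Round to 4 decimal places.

0.5745

Var(P−S) = 15.8² + 13.6² − 2·15.8·13.6·0.31 = 434.6 − 133.226 = 301.374.
Under uncorrelated errors the observed covariances equal the true-score covariances, so only the own-variance terms attenuate.
True-score variance = [15.8²·0.59 + 13.6²·0.86] − 133.226 = 306.353 − 133.226 = 173.128.
Reliability = 173.128 / 301.374 = 0.5745.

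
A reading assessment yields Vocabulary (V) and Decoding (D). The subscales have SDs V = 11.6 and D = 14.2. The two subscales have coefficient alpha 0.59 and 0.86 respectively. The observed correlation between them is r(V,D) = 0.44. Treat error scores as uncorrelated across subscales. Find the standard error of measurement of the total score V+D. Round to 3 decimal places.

9.132

Var(total) = 336.2 + 144.954 = 481.154.
True-score variance = 252.801 + 144.954 = 397.754, so reliability = 0.8267.
Error variance = 481.154 − 397.754 = 83.3992; SEM = √83.3992 = 9.132.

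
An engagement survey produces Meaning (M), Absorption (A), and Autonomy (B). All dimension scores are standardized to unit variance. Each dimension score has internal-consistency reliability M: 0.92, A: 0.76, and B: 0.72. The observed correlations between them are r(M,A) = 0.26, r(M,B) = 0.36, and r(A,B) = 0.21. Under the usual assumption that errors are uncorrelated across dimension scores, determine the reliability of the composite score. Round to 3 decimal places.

Var(M+A+B) = 3 + 2·[0.26 + 0.36 + 0.21] = 3 + 1.66 = 4.66.
With uncorrelated errors the cross-covariances are all true-score covariance, so they carry over unchanged; only the diagonal terms shrink to ρᵢσᵢ².
True-score variance = [0.92 + 0.76 + 0.72] + 1.66 = 2.4 + 1.66 = 4.06.
Reliability = 4.06 / 4.66 = 0.871.

0.871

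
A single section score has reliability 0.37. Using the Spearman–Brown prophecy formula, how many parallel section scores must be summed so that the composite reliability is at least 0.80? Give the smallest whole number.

7

k ≥ ρ*(1−ρ₁)/(ρ₁(1−ρ*)) = 0.80·0.63 / (0.37·0.20) = 6.811.
Smallest integer k = 7.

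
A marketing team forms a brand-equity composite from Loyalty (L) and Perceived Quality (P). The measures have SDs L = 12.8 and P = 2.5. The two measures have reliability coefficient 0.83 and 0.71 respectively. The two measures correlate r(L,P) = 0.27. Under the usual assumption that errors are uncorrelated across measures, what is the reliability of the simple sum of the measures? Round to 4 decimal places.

0.8417

Var(L+P) = 12.8² + 2.5² + 2·[12.8·2.5·0.27] = 170.09 + 17.28 = 187.37.
Because errors are independent across components, Cov(Tᵢ,Tⱼ) = Cov(Xᵢ,Xⱼ); the off-diagonal part of the true-score variance is the same as above.
True-score variance = [12.8²·0.83 + 2.5²·0.71] + 17.28 = 140.425 + 17.28 = 157.705.
Reliability = 157.705 / 187.37 = 0.8417.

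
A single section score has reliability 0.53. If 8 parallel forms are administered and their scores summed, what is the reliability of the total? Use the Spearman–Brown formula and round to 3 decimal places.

0.900

ρ_k = kρ / (1 + (k−1)ρ) = 8·0.53 / (1 + 7·0.53) = 4.240 / 4.710 = 0.900.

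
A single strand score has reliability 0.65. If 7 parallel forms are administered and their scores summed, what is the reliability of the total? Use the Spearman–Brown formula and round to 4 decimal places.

0.9286

ρ_k = kρ / (1 + (k−1)ρ) = 7·0.65 / (1 + 6·0.65) = 4.550 / 4.900 = 0.9286.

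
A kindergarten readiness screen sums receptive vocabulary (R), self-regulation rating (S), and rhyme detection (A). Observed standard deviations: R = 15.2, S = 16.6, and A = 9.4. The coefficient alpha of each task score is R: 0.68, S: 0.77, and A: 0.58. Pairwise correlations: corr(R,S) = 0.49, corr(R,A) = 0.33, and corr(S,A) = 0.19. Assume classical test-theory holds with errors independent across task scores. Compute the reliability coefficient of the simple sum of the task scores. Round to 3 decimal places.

0.825

Var(R+S+A) = 15.2² + 16.6² + 9.4² + 2·[15.2·16.6·0.49 + 15.2·9.4·0.33 + 16.6·9.4·0.19] = 594.96 + 400.87 = 995.83.
Under uncorrelated errors the observed covariances equal the true-score covariances, so only the own-variance terms attenuate.
True-score variance = [15.2²·0.68 + 16.6²·0.77 + 9.4²·0.58] + 400.87 = 420.537 + 400.87 = 821.407.
Reliability = 821.407 / 995.83 = 0.825.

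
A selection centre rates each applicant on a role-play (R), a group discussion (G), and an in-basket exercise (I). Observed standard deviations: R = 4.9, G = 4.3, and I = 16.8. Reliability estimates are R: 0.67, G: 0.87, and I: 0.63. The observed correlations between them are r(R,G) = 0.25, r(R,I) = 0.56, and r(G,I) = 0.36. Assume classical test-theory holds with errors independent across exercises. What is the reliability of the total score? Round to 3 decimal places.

0.761

Var(R+G+I) = 4.9² + 4.3² + 16.8² + 2·[4.9·4.3·0.25 + 4.9·16.8·0.56 + 4.3·16.8·0.36] = 324.74 + 154.746 = 479.486.
Under uncorrelated errors the observed covariances equal the true-score covariances, so only the own-variance terms attenuate.
True-score variance = [4.9²·0.67 + 4.3²·0.87 + 16.8²·0.63] + 154.746 = 209.984 + 154.746 = 364.73.
Reliability = 364.73 / 479.486 = 0.761.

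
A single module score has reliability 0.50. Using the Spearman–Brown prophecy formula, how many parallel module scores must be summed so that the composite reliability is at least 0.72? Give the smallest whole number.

3

k ≥ ρ*(1−ρ₁)/(ρ₁(1−ρ*)) = 0.72·0.50 / (0.50·0.28) = 2.571.
Smallest integer k = 3.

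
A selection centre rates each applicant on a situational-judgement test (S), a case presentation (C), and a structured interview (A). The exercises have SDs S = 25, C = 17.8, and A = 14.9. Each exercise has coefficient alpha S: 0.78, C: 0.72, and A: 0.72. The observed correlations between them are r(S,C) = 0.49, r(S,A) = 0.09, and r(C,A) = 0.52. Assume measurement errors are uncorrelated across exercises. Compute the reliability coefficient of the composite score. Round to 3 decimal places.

0.852

Var(S+C+A) = 25² + 17.8² + 14.9² + 2·[25·17.8·0.49 + 25·14.9·0.09 + 17.8·14.9·0.52] = 1163.85 + 778.979 = 1942.83.
Under uncorrelated errors the observed covariances equal the true-score covariances, so only the own-variance terms attenuate.
True-score variance = [25²·0.78 + 17.8²·0.72 + 14.9²·0.72] + 778.979 = 875.472 + 778.979 = 1654.45.
Reliability = 1654.45 / 1942.83 = 0.852.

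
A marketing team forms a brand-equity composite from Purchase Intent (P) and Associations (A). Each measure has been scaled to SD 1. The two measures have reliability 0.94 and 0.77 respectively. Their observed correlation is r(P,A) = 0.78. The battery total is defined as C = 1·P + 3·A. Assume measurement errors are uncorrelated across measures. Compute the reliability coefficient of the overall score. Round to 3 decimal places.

Var(C) = 1 + 3² + 2·[3·0.78] = 10 + 4.68 = 14.68.
Because errors are independent across components, Cov(Tᵢ,Tⱼ) = Cov(Xᵢ,Xⱼ); the off-diagonal part of the true-score variance is the same as above.
True-score variance = [0.94 + 3²·0.77] + 4.68 = 7.87 + 4.68 = 12.55.
Reliability = 12.55 / 14.68 = 0.855.

0.855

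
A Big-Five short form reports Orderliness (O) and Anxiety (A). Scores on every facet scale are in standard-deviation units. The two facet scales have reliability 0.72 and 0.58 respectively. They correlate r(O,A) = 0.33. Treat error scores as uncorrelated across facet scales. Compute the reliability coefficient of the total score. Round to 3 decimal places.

0.737

Var(O+A) = 2 + 2·[0.33] = 2 + 0.66 = 2.66.
Under uncorrelated errors the observed covariances equal the true-score covariances, so only the own-variance terms attenuate.
True-score variance = [0.72 + 0.58] + 0.66 = 1.3 + 0.66 = 1.96.
Reliability = 1.96 / 2.66 = 0.737.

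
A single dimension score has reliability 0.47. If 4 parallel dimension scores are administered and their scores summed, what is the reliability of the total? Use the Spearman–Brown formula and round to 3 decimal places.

0.780

ρ_k = kρ / (1 + (k−1)ρ) = 4·0.47 / (1 + 3·0.47) = 1.880 / 2.410 = 0.780.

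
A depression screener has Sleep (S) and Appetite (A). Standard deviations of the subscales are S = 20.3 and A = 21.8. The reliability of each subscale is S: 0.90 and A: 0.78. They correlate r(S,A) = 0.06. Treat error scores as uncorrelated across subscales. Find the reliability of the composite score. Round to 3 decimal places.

0.845

Var(S+A) = 20.3² + 21.8² + 2·[20.3·21.8·0.06] = 887.33 + 53.1048 = 940.435.
With uncorrelated errors the cross-covariances are all true-score covariance, so they carry over unchanged; only the diagonal terms shrink to ρᵢσᵢ².
True-score variance = [20.3²·0.90 + 21.8²·0.78] + 53.1048 = 741.568 + 53.1048 = 794.673.
Reliability = 794.673 / 940.435 = 0.845.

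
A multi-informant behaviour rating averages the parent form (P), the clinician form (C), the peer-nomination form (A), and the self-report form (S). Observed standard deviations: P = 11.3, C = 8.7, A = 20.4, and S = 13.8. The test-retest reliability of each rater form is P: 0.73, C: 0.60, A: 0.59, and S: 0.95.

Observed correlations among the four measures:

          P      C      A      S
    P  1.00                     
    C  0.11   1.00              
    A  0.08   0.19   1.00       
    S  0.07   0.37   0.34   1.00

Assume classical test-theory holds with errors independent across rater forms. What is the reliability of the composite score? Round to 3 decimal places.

0.802

Var(P+C+A+S) = 11.3² + 8.7² + 20.4² + 13.8² + 2·[11.3·8.7·0.11 + 11.3·20.4·0.08 + 11.3·13.8·0.07 + 8.7·20.4·0.19 + 8.7·13.8·0.37 + 20.4·13.8·0.34] = 809.98 + 428.063 = 1238.04.
Because errors are independent across components, Cov(Tᵢ,Tⱼ) = Cov(Xᵢ,Xⱼ); the off-diagonal part of the true-score variance is the same as above.
True-score variance = [11.3²·0.73 + 8.7²·0.60 + 20.4²·0.59 + 13.8²·0.95] + 428.063 = 565.08 + 428.063 = 993.144.
Reliability = 993.144 / 1238.04 = 0.802.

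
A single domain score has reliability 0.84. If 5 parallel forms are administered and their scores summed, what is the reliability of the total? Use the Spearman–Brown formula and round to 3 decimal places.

0.963

ρ_k = kρ / (1 + (k−1)ρ) = 5·0.84 / (1 + 4·0.84) = 4.200 / 4.360 = 0.963.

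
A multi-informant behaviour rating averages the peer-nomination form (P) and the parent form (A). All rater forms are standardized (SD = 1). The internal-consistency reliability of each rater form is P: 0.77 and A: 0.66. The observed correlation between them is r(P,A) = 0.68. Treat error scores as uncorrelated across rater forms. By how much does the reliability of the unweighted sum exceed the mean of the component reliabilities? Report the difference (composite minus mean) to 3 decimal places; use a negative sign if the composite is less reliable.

Var(sum) = 2 + 1.36 = 3.36; true-score variance = 1.43 + 1.36 = 2.79; composite reliability = 0.8304.
Mean component reliability = 0.7150.
Difference = 0.8304 − 0.7150 = 0.115.

0.115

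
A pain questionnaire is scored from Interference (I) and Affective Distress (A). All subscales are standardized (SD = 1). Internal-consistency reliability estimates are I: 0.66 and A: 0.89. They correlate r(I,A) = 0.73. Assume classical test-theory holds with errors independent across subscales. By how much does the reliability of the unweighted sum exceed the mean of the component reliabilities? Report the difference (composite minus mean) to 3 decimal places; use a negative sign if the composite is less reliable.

0.095

Var(sum) = 2 + 1.46 = 3.46; true-score variance = 1.55 + 1.46 = 3.01; composite reliability = 0.8699.
Mean component reliability = 0.7750.
Difference = 0.8699 − 0.7750 = 0.095.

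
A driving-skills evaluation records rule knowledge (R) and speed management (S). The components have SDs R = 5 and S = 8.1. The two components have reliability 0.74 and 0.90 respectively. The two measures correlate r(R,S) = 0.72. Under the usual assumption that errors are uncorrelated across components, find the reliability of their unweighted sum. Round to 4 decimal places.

Var(R+S) = 5² + 8.1² + 2·[5·8.1·0.72] = 90.61 + 58.32 = 148.93.
With uncorrelated errors the cross-covariances are all true-score covariance, so they carry over unchanged; only the diagonal terms shrink to ρᵢσᵢ².
True-score variance = [5²·0.74 + 8.1²·0.90] + 58.32 = 77.549 + 58.32 = 135.869.
Reliability = 135.869 / 148.93 = 0.9123.

0.9123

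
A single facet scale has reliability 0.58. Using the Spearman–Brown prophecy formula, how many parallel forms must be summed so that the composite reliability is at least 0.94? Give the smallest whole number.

12

k ≥ ρ*(1−ρ₁)/(ρ₁(1−ρ*)) = 0.94·0.42 / (0.58·0.06) = 11.345.
Smallest integer k = 12.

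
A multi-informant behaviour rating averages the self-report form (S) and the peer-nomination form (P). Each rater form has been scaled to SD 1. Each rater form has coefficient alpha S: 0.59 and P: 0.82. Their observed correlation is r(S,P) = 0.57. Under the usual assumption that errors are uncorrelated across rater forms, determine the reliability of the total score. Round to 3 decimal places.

0.812

Var(S+P) = 2 + 2·[0.57] = 2 + 1.14 = 3.14.
Under uncorrelated errors the observed covariances equal the true-score covariances, so only the own-variance terms attenuate.
True-score variance = [0.59 + 0.82] + 1.14 = 1.41 + 1.14 = 2.55.
Reliability = 2.55 / 3.14 = 0.812.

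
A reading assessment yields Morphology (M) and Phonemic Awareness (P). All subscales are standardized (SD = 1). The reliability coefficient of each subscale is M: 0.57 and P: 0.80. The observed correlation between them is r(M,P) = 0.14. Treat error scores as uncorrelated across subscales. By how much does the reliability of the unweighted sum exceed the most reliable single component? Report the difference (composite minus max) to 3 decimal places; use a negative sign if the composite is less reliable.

Var(sum) = 2 + 0.28 = 2.28; true-score variance = 1.37 + 0.28 = 1.65; composite reliability = 0.7237.
Max component reliability = 0.8000.
Difference = 0.7237 − 0.8000 = -0.076.

-0.076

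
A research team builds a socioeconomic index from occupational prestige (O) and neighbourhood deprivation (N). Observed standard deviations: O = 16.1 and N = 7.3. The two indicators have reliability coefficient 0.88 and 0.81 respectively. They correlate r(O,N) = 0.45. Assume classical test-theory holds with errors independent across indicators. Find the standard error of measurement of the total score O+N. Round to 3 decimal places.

6.421

Var(total) = 312.5 + 105.777 = 418.277.
True-score variance = 271.27 + 105.777 = 377.047, so reliability = 0.9014.
Error variance = 418.277 − 377.047 = 41.2303; SEM = √41.2303 = 6.421.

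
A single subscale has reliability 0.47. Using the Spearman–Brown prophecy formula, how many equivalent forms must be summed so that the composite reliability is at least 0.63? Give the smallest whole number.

2

k ≥ ρ*(1−ρ₁)/(ρ₁(1−ρ*)) = 0.63·0.53 / (0.47·0.37) = 1.920.
Smallest integer k = 2.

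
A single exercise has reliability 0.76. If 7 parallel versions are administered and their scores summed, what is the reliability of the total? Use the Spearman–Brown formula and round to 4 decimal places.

ρ_k = kρ / (1 + (k−1)ρ) = 7·0.76 / (1 + 6·0.76) = 5.320 / 5.560 = 0.9568.

0.9568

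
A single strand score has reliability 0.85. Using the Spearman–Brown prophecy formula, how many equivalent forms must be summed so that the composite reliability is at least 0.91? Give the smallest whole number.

2

k ≥ ρ*(1−ρ₁)/(ρ₁(1−ρ*)) = 0.91·0.15 / (0.85·0.09) = 1.784.
Smallest integer k = 2.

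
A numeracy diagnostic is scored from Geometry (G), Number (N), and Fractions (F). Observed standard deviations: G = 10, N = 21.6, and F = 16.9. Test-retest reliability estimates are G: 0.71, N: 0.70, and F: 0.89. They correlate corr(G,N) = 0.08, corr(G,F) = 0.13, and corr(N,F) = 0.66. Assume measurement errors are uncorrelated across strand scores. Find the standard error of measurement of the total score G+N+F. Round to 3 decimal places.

Var(total) = 852.17 + 560.353 = 1412.52.
True-score variance = 651.785 + 560.353 = 1212.14, so reliability = 0.8581.
Error variance = 1412.52 − 1212.14 = 200.385; SEM = √200.385 = 14.156.

14.156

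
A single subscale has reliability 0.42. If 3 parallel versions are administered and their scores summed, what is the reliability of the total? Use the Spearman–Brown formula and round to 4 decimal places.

ρ_k = kρ / (1 + (k−1)ρ) = 3·0.42 / (1 + 2·0.42) = 1.260 / 1.840 = 0.6848.

0.6848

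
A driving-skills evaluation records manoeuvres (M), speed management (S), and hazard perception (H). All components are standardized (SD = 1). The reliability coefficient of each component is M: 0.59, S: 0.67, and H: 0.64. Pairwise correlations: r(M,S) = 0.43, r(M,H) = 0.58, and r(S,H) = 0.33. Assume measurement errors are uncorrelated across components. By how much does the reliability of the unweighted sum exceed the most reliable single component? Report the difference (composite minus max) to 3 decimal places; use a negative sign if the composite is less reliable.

0.136

Var(sum) = 3 + 2.68 = 5.68; true-score variance = 1.9 + 2.68 = 4.58; composite reliability = 0.8063.
Max component reliability = 0.6700.
Difference = 0.8063 − 0.6700 = 0.136.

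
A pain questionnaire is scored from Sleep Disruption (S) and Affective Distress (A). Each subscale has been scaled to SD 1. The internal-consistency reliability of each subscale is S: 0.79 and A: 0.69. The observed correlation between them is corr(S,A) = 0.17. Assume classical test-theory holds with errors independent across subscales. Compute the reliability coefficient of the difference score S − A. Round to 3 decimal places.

0.687

Var(S−A) = 1 + 1 − 2·0.17 = 2 − 0.34 = 1.66.
With uncorrelated errors the cross-covariances are all true-score covariance, so they carry over unchanged; only the diagonal terms shrink to ρᵢσᵢ².
True-score variance = [0.79 + 0.69] − 0.34 = 1.48 − 0.34 = 1.14.
Reliability = 1.14 / 1.66 = 0.687.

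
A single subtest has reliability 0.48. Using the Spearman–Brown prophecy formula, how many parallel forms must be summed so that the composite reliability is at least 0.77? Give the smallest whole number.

k ≥ ρ*(1−ρ₁)/(ρ₁(1−ρ*)) = 0.77·0.52 / (0.48·0.23) = 3.627.
Smallest integer k = 4.

4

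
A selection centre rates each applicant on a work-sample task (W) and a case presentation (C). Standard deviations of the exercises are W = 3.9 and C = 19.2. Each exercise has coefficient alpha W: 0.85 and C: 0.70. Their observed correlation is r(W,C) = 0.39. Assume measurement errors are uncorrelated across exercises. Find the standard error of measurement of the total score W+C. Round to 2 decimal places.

Var(total) = 383.85 + 58.4064 = 442.256.
True-score variance = 270.976 + 58.4064 = 329.383, so reliability = 0.7448.
Error variance = 442.256 − 329.383 = 112.873; SEM = √112.873 = 10.62.

10.62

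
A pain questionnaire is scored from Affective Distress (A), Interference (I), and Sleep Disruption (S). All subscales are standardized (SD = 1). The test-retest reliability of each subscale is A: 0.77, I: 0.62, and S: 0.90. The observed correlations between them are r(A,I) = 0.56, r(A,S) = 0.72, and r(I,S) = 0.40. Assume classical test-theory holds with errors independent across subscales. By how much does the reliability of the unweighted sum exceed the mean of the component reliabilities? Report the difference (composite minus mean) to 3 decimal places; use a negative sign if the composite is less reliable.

Var(sum) = 3 + 3.36 = 6.36; true-score variance = 2.29 + 3.36 = 5.65; composite reliability = 0.8884.
Mean component reliability = 0.7633.
Difference = 0.8884 − 0.7633 = 0.125.

0.125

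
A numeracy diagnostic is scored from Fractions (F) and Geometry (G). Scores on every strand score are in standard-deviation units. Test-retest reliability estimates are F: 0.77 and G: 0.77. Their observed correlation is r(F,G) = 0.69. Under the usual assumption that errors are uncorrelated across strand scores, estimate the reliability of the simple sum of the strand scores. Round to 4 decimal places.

0.8639

Var(F+G) = 2 + 2·[0.69] = 2 + 1.38 = 3.38.
Because errors are independent across components, Cov(Tᵢ,Tⱼ) = Cov(Xᵢ,Xⱼ); the off-diagonal part of the true-score variance is the same as above.
True-score variance = [0.77 + 0.77] + 1.38 = 1.54 + 1.38 = 2.92.
Reliability = 2.92 / 3.38 = 0.8639.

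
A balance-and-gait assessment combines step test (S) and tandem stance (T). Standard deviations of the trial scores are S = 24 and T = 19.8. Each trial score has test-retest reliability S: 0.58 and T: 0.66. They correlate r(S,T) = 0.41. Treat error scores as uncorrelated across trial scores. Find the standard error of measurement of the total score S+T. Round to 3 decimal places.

19.370

Var(total) = 968.04 + 389.664 = 1357.7.
True-score variance = 592.826 + 389.664 = 982.49, so reliability = 0.7236.
Error variance = 1357.7 − 982.49 = 375.214; SEM = √375.214 = 19.370.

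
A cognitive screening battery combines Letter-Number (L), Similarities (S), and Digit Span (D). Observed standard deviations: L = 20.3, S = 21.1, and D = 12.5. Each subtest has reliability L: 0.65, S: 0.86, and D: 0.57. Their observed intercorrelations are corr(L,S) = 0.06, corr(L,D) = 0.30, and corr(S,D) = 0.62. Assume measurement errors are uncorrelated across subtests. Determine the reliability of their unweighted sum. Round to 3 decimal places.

0.823

Var(L+S+D) = 20.3² + 21.1² + 12.5² + 2·[20.3·21.1·0.06 + 20.3·12.5·0.30 + 21.1·12.5·0.62] = 1013.55 + 530.7 = 1544.25.
With uncorrelated errors the cross-covariances are all true-score covariance, so they carry over unchanged; only the diagonal terms shrink to ρᵢσᵢ².
True-score variance = [20.3²·0.65 + 21.1²·0.86 + 12.5²·0.57] + 530.7 = 739.802 + 530.7 = 1270.5.
Reliability = 1270.5 / 1544.25 = 0.823.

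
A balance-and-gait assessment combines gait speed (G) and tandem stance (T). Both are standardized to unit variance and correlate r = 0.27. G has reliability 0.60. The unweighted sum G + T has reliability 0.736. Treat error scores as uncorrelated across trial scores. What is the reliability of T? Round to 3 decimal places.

0.729

Var(G+T) = 2 + 2·0.27 = 2.540.
True-score variance = ρ_G + ρ_T + 2·0.27, so 0.736 = (0.60 + ρ_T + 0.54) / 2.540.
ρ_T = 0.736·2.540 − 0.60 − 0.54 = 0.729.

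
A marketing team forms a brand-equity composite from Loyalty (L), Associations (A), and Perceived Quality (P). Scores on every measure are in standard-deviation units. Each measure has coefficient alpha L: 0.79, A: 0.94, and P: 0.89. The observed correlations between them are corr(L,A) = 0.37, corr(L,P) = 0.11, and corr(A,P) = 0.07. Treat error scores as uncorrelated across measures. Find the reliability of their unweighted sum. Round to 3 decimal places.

Var(L+A+P) = 3 + 2·[0.37 + 0.11 + 0.07] = 3 + 1.1 = 4.1.
Because errors are independent across components, Cov(Tᵢ,Tⱼ) = Cov(Xᵢ,Xⱼ); the off-diagonal part of the true-score variance is the same as above.
True-score variance = [0.79 + 0.94 + 0.89] + 1.1 = 2.62 + 1.1 = 3.72.
Reliability = 3.72 / 4.1 = 0.907.

0.907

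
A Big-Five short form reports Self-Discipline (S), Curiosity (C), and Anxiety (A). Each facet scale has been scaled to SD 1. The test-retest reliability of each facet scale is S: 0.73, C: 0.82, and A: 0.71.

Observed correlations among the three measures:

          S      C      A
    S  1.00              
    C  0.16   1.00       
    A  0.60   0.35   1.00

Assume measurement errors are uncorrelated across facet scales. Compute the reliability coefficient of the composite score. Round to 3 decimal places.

0.858

Var(S+C+A) = 3 + 2·[0.16 + 0.60 + 0.35] = 3 + 2.22 = 5.22.
Under uncorrelated errors the observed covariances equal the true-score covariances, so only the own-variance terms attenuate.
True-score variance = [0.73 + 0.82 + 0.71] + 2.22 = 2.26 + 2.22 = 4.48.
Reliability = 4.48 / 5.22 = 0.858.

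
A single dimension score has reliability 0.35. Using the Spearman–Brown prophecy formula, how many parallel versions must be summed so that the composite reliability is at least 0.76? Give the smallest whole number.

6

k ≥ ρ*(1−ρ₁)/(ρ₁(1−ρ*)) = 0.76·0.65 / (0.35·0.24) = 5.881.
Smallest integer k = 6.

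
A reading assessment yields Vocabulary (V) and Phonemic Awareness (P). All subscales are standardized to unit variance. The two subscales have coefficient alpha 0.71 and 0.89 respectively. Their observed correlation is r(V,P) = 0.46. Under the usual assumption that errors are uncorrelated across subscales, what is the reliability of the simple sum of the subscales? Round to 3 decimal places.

Var(V+P) = 2 + 2·[0.46] = 2 + 0.92 = 2.92.
Because errors are independent across components, Cov(Tᵢ,Tⱼ) = Cov(Xᵢ,Xⱼ); the off-diagonal part of the true-score variance is the same as above.
True-score variance = [0.71 + 0.89] + 0.92 = 1.6 + 0.92 = 2.52.
Reliability = 2.52 / 2.92 = 0.863.

0.863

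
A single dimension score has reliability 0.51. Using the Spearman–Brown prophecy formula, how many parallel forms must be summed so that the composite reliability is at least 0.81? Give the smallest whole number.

5

k ≥ ρ*(1−ρ₁)/(ρ₁(1−ρ*)) = 0.81·0.49 / (0.51·0.19) = 4.096.
Smallest integer k = 5.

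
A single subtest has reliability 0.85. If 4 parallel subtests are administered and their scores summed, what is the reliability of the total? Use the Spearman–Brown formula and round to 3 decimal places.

ρ_k = kρ / (1 + (k−1)ρ) = 4·0.85 / (1 + 3·0.85) = 3.400 / 3.550 = 0.958.

0.958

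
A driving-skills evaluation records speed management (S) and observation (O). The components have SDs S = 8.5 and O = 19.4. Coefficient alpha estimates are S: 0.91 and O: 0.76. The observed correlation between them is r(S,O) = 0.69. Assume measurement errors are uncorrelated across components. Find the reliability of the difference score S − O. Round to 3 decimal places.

0.562

Var(S−O) = 8.5² + 19.4² − 2·8.5·19.4·0.69 = 448.61 − 227.562 = 221.048.
Under uncorrelated errors the observed covariances equal the true-score covariances, so only the own-variance terms attenuate.
True-score variance = [8.5²·0.91 + 19.4²·0.76] − 227.562 = 351.781 − 227.562 = 124.219.
Reliability = 124.219 / 221.048 = 0.562.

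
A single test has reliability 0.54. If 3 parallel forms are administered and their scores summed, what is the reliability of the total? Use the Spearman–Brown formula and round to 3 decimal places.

0.779

ρ_k = kρ / (1 + (k−1)ρ) = 3·0.54 / (1 + 2·0.54) = 1.620 / 2.080 = 0.779.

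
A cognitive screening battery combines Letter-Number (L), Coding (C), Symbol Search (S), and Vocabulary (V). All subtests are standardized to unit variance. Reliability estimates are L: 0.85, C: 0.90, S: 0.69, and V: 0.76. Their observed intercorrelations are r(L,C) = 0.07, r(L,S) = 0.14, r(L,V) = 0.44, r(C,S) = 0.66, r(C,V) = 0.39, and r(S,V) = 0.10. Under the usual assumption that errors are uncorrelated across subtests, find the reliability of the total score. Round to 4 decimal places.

Var(L+C+S+V) = 4 + 2·[0.07 + 0.14 + 0.44 + 0.66 + 0.39 + 0.10] = 4 + 3.6 = 7.6.
Because errors are independent across components, Cov(Tᵢ,Tⱼ) = Cov(Xᵢ,Xⱼ); the off-diagonal part of the true-score variance is the same as above.
True-score variance = [0.85 + 0.90 + 0.69 + 0.76] + 3.6 = 3.2 + 3.6 = 6.8.
Reliability = 6.8 / 7.6 = 0.8947.

0.8947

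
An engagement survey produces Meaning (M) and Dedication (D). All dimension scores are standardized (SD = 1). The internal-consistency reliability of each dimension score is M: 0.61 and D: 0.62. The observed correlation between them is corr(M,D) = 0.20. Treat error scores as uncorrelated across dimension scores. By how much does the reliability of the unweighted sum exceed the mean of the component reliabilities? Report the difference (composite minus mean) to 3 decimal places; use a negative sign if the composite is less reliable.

0.064

Var(sum) = 2 + 0.4 = 2.4; true-score variance = 1.23 + 0.4 = 1.63; composite reliability = 0.6792.
Mean component reliability = 0.6150.
Difference = 0.6792 − 0.6150 = 0.064.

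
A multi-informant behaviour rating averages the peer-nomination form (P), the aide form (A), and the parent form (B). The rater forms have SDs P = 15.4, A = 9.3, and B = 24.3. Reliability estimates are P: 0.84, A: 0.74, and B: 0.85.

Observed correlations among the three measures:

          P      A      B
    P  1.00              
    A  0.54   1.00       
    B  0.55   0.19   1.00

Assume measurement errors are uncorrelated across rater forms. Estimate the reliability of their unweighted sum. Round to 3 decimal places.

0.905

Var(P+A+B) = 15.4² + 9.3² + 24.3² + 2·[15.4·9.3·0.54 + 15.4·24.3·0.55 + 9.3·24.3·0.19] = 914.14 + 652.196 = 1566.34.
With uncorrelated errors the cross-covariances are all true-score covariance, so they carry over unchanged; only the diagonal terms shrink to ρᵢσᵢ².
True-score variance = [15.4²·0.84 + 9.3²·0.74 + 24.3²·0.85] + 652.196 = 765.134 + 652.196 = 1417.33.
Reliability = 1417.33 / 1566.34 = 0.905.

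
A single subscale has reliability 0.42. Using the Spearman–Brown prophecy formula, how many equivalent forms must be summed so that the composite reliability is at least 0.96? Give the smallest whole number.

34

k ≥ ρ*(1−ρ₁)/(ρ₁(1−ρ*)) = 0.96·0.58 / (0.42·0.04) = 33.143.
Smallest integer k = 34.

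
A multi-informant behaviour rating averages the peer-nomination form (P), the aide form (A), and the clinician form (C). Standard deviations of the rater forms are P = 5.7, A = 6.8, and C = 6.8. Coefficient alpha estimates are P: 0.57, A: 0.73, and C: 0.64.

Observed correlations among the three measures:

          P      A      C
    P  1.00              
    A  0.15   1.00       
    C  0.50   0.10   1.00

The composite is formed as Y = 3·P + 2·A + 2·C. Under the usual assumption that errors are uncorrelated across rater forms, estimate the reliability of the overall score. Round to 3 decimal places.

Var(Y) = 3²·5.7² + 2²·6.8² + 2²·6.8² + 2·[6·5.7·6.8·0.15 + 6·5.7·6.8·0.50 + 4·6.8·6.8·0.10] = 662.33 + 339.32 = 1001.65.
With uncorrelated errors the cross-covariances are all true-score covariance, so they carry over unchanged; only the diagonal terms shrink to ρᵢσᵢ².
True-score variance = [3²·5.7²·0.57 + 2²·6.8²·0.73 + 2²·6.8²·0.64] + 339.32 = 420.069 + 339.32 = 759.389.
Reliability = 759.389 / 1001.65 = 0.758.

0.758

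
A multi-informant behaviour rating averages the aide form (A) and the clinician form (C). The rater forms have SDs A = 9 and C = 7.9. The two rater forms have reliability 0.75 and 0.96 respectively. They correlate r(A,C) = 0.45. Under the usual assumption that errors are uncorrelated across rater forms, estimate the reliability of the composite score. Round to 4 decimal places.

0.8903

Var(A+C) = 9² + 7.9² + 2·[9·7.9·0.45] = 143.41 + 63.99 = 207.4.
With uncorrelated errors the cross-covariances are all true-score covariance, so they carry over unchanged; only the diagonal terms shrink to ρᵢσᵢ².
True-score variance = [9²·0.75 + 7.9²·0.96] + 63.99 = 120.664 + 63.99 = 184.654.
Reliability = 184.654 / 207.4 = 0.8903.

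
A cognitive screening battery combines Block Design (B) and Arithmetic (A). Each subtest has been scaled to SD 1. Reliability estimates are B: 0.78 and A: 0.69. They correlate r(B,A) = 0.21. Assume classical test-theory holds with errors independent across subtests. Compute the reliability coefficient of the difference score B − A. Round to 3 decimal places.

0.665

Var(B−A) = 1 + 1 − 2·0.21 = 2 − 0.42 = 1.58.
Under uncorrelated errors the observed covariances equal the true-score covariances, so only the own-variance terms attenuate.
True-score variance = [0.78 + 0.69] − 0.42 = 1.47 − 0.42 = 1.05.
Reliability = 1.05 / 1.58 = 0.665.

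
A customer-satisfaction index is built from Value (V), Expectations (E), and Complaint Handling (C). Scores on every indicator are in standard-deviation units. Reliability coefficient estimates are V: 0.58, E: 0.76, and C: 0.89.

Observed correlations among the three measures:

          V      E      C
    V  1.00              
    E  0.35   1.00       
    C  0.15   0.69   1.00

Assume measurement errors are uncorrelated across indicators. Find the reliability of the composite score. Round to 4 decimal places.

0.8569

Var(V+E+C) = 3 + 2·[0.35 + 0.15 + 0.69] = 3 + 2.38 = 5.38.
Under uncorrelated errors the observed covariances equal the true-score covariances, so only the own-variance terms attenuate.
True-score variance = [0.58 + 0.76 + 0.89] + 2.38 = 2.23 + 2.38 = 4.61.
Reliability = 4.61 / 5.38 = 0.8569.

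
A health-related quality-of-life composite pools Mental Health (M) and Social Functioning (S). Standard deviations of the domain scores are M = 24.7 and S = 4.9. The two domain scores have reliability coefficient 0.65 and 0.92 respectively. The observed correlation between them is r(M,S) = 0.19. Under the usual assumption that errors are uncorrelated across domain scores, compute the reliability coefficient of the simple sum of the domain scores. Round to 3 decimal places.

0.683

Var(M+S) = 24.7² + 4.9² + 2·[24.7·4.9·0.19] = 634.1 + 45.9914 = 680.091.
With uncorrelated errors the cross-covariances are all true-score covariance, so they carry over unchanged; only the diagonal terms shrink to ρᵢσᵢ².
True-score variance = [24.7²·0.65 + 4.9²·0.92] + 45.9914 = 418.648 + 45.9914 = 464.639.
Reliability = 464.639 / 680.091 = 0.683.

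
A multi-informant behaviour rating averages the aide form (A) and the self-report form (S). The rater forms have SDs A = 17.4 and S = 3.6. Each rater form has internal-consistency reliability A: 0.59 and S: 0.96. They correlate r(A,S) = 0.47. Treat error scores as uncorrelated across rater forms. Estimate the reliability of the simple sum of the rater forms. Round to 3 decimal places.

0.667

Var(A+S) = 17.4² + 3.6² + 2·[17.4·3.6·0.47] = 315.72 + 58.8816 = 374.602.
With uncorrelated errors the cross-covariances are all true-score covariance, so they carry over unchanged; only the diagonal terms shrink to ρᵢσᵢ².
True-score variance = [17.4²·0.59 + 3.6²·0.96] + 58.8816 = 191.07 + 58.8816 = 249.952.
Reliability = 249.952 / 374.602 = 0.667.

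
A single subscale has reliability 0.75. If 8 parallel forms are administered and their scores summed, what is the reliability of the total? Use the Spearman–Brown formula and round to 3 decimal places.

0.960

ρ_k = kρ / (1 + (k−1)ρ) = 8·0.75 / (1 + 7·0.75) = 6.000 / 6.250 = 0.960.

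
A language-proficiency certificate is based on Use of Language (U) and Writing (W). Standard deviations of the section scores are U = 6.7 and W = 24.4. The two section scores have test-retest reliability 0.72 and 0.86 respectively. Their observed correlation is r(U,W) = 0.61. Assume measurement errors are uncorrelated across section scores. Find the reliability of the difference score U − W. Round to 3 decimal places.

Var(U−W) = 6.7² + 24.4² − 2·6.7·24.4·0.61 = 640.25 − 199.446 = 440.804.
With uncorrelated errors the cross-covariances are all true-score covariance, so they carry over unchanged; only the diagonal terms shrink to ρᵢσᵢ².
True-score variance = [6.7²·0.72 + 24.4²·0.86] − 199.446 = 544.33 − 199.446 = 344.885.
Reliability = 344.885 / 440.804 = 0.782.

0.782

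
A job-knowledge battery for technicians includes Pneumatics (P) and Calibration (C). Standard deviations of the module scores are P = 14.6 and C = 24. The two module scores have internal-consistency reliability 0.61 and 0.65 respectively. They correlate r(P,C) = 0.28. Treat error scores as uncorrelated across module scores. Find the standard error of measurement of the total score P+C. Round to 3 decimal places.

16.874

Var(total) = 789.16 + 196.224 = 985.384.
True-score variance = 504.428 + 196.224 = 700.652, so reliability = 0.7110.
Error variance = 985.384 − 700.652 = 284.732; SEM = √284.732 = 16.874.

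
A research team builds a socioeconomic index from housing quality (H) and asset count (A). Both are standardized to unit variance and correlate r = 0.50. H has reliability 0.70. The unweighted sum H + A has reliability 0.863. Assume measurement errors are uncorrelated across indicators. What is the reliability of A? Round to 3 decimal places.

Var(H+A) = 2 + 2·0.50 = 3.000.
True-score variance = ρ_H + ρ_A + 2·0.50, so 0.863 = (0.70 + ρ_A + 1.00) / 3.000.
ρ_A = 0.863·3.000 − 0.70 − 1.00 = 0.889.

0.889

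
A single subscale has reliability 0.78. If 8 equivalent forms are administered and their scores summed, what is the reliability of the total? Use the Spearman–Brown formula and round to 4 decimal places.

ρ_k = kρ / (1 + (k−1)ρ) = 8·0.78 / (1 + 7·0.78) = 6.240 / 6.460 = 0.9659.

0.9659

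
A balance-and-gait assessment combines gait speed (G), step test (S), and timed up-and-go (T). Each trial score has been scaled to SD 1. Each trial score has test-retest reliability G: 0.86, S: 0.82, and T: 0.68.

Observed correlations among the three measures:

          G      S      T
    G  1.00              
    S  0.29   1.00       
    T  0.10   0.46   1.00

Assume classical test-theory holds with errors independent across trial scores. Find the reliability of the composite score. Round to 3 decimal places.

0.864

Var(G+S+T) = 3 + 2·[0.29 + 0.10 + 0.46] = 3 + 1.7 = 4.7.
Because errors are independent across components, Cov(Tᵢ,Tⱼ) = Cov(Xᵢ,Xⱼ); the off-diagonal part of the true-score variance is the same as above.
True-score variance = [0.86 + 0.82 + 0.68] + 1.7 = 2.36 + 1.7 = 4.06.
Reliability = 4.06 / 4.7 = 0.864.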